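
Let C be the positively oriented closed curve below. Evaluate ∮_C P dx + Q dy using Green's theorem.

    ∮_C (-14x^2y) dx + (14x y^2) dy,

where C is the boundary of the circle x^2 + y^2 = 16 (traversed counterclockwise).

Green's theorem converts the closed line integral into a double integral over the enclosed region D:

    ∮_C P dx + Q dy = ∬_D (∂Q/∂x - ∂P/∂y) dA.

Here P = -14x^2y, Q = 14x y^2, so

    ∂Q/∂x = 14y^2,    ∂P/∂y = -14x^2,
    ∂Q/∂x - ∂P/∂y = 14x^2 + 14y^2.

D is the region x^2 + y^2 ≤ 16. Evaluating the double integral:

In polar coordinates (x = r cos θ, y = r sin θ, dA = r dr dθ) the integrand becomes 14r^2, so

    ∬_D (14x^2 + 14y^2) dA = ∫_0^{2π} ∫_0^{4} (14r^2) · r dr dθ.

Inner (r from 0 to 4): 896.
Outer (θ from 0 to 2π): 1792π.

Therefore ∮_C P dx + Q dy = 1792π.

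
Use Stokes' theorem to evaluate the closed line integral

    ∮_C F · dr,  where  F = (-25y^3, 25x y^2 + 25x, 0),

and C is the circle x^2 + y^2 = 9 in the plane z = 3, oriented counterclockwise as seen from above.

Let S be the flat disk x^2 + y^2 ≤ 9 in the plane z = 3, with upward unit normal n̂ = ẑ. By Stokes' theorem,

    ∮_C F · dr = ∬_S (∇ × F) · n̂ dS = ∬_D (curl F)_z dA,

where D is the disk x^2 + y^2 ≤ 9.

Compute the curl of F = (-25y^3, 25x y^2 + 25x, 0):
    (∇ × F)_x = ∂F_z/∂y - ∂F_y/∂z = 0,
    (∇ × F)_y = ∂F_x/∂z - ∂F_z/∂x = 0,
    (∇ × F)_z = ∂F_y/∂x - ∂F_x/∂y = 100y^2 + 25.

On z = 3, (curl F)_z = 100y^2 + 25.

Convert to polar (x = r cos θ, y = r sin θ, dA = r dr dθ); the integrand becomes 100r^2sin(θ)^2 + 25, so

    ∬_D (curl F)_z dA = ∫_0^{2π} ∫_0^{3} (100r^2sin(θ)^2 + 25) · r dr dθ.

Inner (r from 0 to 3): 2025sin(θ)^2 + 225/2.
Outer (θ from 0 to 2π): 2250π.

Therefore ∮_C F · dr = 2250π.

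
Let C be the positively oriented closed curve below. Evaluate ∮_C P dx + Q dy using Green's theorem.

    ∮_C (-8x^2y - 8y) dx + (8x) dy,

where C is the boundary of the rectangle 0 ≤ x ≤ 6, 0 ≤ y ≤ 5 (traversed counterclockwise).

Green's theorem converts the closed line integral into a double integral over the enclosed region D:

    ∮_C P dx + Q dy = ∬_D (∂Q/∂x - ∂P/∂y) dA.

Here P = -8x^2y - 8y, Q = 8x, so

    ∂Q/∂x = 8,    ∂P/∂y = -8x^2 - 8,
    ∂Q/∂x - ∂P/∂y = 8x^2 + 16.

D is the region 0 ≤ x ≤ 6, 0 ≤ y ≤ 5. Evaluating the double integral:

    ∬_D (8x^2 + 16) dA = ∫_0^{6} ∫_0^{5} (8x^2 + 16) dy dx.

Inner (y from 0 to 5): 40x^2 + 80.
Outer (x from 0 to 6): 3360.

Therefore ∮_C P dx + Q dy = 3360.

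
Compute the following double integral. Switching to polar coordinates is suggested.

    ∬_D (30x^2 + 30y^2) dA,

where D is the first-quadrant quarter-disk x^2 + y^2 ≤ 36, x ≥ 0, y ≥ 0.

The region D is 0 ≤ r ≤ 6, 0 ≤ θ ≤ π/2 in polar coordinates, where x = r cos(θ), y = r sin(θ), and dA = r dr dθ.

Under the substitution, the integrand becomes 30r^2, so

    ∬_D (30x^2 + 30y^2) dA = ∫_{0}^{π/2} ∫_{0}^{6} (30r^2) · r dr dθ.

Inner integral (in r): ∫_{0}^{6} (30r^2) · r dr = 9720.

Outer integral (in θ): ∫_{0}^{π/2} (9720) dθ = 4860π.

Therefore ∬_D (30x^2 + 30y^2) dA = 4860π.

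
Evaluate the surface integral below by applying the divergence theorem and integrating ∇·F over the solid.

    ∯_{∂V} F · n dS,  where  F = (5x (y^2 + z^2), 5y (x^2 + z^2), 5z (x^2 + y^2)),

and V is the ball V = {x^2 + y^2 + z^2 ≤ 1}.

By the divergence theorem,

    ∯_{∂V} F · n dS = ∭_V (∇ · F) dV.

Compute the divergence:
    ∇ · F = ∂F_x/∂x + ∂F_y/∂y + ∂F_z/∂z = 5y^2 + 5z^2 + 5x^2 + 5z^2 + 5x^2 + 5y^2 = 10x^2 + 10y^2 + 10z^2.

In spherical coordinates, x = ρ sin(φ) cos(θ), y = ρ sin(φ) sin(θ), z = ρ cos(φ), dV = ρ^2 sin(φ) dρ dφ dθ, with 0 ≤ ρ ≤ 1, 0 ≤ φ ≤ π, 0 ≤ θ ≤ 2π.

The integrand, after substitution and multiplying by the volume element, becomes (10ρ^2) · ρ^2 sin(φ), so

    ∭_V (∇·F) dV = ∫_0^{2π} ∫_0^{π} ∫_0^{1} (10ρ^2) · ρ^2 sin(φ) dρ dφ dθ.

Inner (ρ from 0 to 1): 2sin(φ).
Middle (φ from 0 to π): 4.
Outer (θ from 0 to 2π): 8π.

Therefore ∯_{∂V} F · n dS = 8π.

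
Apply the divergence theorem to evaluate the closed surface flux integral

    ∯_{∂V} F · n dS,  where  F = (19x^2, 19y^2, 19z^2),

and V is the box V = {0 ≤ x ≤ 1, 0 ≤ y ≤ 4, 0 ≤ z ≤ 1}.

By the divergence theorem,

    ∯_{∂V} F · n dS = ∭_V (∇ · F) dV.

Compute the divergence:
    ∇ · F = ∂F_x/∂x + ∂F_y/∂y + ∂F_z/∂z = 38x + 38y + 38z.

V is a rectangular box, so dV = dx dy dz with 0 ≤ x ≤ 1, 0 ≤ y ≤ 4, 0 ≤ z ≤ 1.

Integrate (38x + 38y + 38z) over V as an iterated integral:

    ∭_V (∇·F) dV = ∫_0^{1} ∫_0^{4} ∫_0^{1} (38x + 38y + 38z) dz dy dx.

Inner (z from 0 to 1): 38x + 38y + 19.
Middle (y from 0 to 4): 152x + 380.
Outer (x from 0 to 1): 456.

Therefore ∯_{∂V} F · n dS = 456.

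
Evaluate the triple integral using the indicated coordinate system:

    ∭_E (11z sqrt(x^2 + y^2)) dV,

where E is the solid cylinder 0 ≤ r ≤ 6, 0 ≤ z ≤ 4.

In cylindrical coordinates, x = r cos(θ), y = r sin(θ), z = z, and dV = r dr dθ dz.

The integrand becomes 11r z, so

    ∭_E (11z sqrt(x^2 + y^2)) dV = ∫_{0}^{2π} ∫_{0}^{6} ∫_{0}^{4} (11r z) · r dz dr dθ.

Inner (z): 88r^2.
Middle (r from 0 to 6): 6336.
Outer (θ): 12672π.

Therefore the triple integral equals 12672π.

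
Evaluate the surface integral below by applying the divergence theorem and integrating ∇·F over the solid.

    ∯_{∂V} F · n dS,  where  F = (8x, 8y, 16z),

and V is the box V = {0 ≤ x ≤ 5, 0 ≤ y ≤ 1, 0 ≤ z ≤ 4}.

By the divergence theorem,

    ∯_{∂V} F · n dS = ∭_V (∇ · F) dV.

Compute the divergence:
    ∇ · F = ∂F_x/∂x + ∂F_y/∂y + ∂F_z/∂z = 8 + 8 + 16 = 32.

V is a rectangular box, so dV = dx dy dz with 0 ≤ x ≤ 5, 0 ≤ y ≤ 1, 0 ≤ z ≤ 4.

Integrate (32) over V as an iterated integral:

    ∭_V (∇·F) dV = ∫_0^{5} ∫_0^{1} ∫_0^{4} (32) dz dy dx.

Inner (z from 0 to 4): 128.
Middle (y from 0 to 1): 128.
Outer (x from 0 to 5): 640.

Therefore ∯_{∂V} F · n dS = 640.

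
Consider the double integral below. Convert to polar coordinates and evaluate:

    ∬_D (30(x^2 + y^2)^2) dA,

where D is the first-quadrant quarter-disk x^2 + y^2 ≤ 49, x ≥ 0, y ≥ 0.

The region D is 0 ≤ r ≤ 7, 0 ≤ θ ≤ π/2 in polar coordinates, where x = r cos(θ), y = r sin(θ), and dA = r dr dθ.

Under the substitution, the integrand becomes 30r^4, so

    ∬_D (30(x^2 + y^2)^2) dA = ∫_{0}^{π/2} ∫_{0}^{7} (30r^4) · r dr dθ.

Inner integral (in r): ∫_{0}^{7} (30r^4) · r dr = 588245.

Outer integral (in θ): ∫_{0}^{π/2} (588245) dθ = 588245π/2.

Therefore ∬_D (30(x^2 + y^2)^2) dA = 588245π/2.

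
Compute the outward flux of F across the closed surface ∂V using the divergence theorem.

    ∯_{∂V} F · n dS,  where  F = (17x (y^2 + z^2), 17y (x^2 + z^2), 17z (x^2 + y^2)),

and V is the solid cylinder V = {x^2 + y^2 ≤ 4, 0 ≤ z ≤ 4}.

By the divergence theorem,

    ∯_{∂V} F · n dS = ∭_V (∇ · F) dV.

Compute the divergence:
    ∇ · F = ∂F_x/∂x + ∂F_y/∂y + ∂F_z/∂z = 17y^2 + 17z^2 + 17x^2 + 17z^2 + 17x^2 + 17y^2 = 34x^2 + 34y^2 + 34z^2.

In cylindrical coordinates, x = r cos(θ), y = r sin(θ), z = z, dV = r dr dθ dz, with 0 ≤ r ≤ 2, 0 ≤ θ ≤ 2π, 0 ≤ z ≤ 4.

The integrand, after substitution and multiplying by the volume element, becomes (34r^2 + 34z^2) · r, so

    ∭_V (∇·F) dV = ∫_0^{2π} ∫_0^{2} ∫_0^{4} (34r^2 + 34z^2) · r dz dr dθ.

Inner (z from 0 to 4): 136r (r^2 + 16/3).
Middle (r from 0 to 2): 5984/3.
Outer (θ from 0 to 2π): 11968π/3.

Therefore ∯_{∂V} F · n dS = 11968π/3.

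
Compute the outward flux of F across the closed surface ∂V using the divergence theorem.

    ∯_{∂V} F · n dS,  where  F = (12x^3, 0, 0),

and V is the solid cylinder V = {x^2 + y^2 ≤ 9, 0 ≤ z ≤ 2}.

By the divergence theorem,

    ∯_{∂V} F · n dS = ∭_V (∇ · F) dV.

Compute the divergence:
    ∇ · F = ∂F_x/∂x + ∂F_y/∂y + ∂F_z/∂z = 36x^2 + 0 + 0 = 36x^2.

In cylindrical coordinates, x = r cos(θ), y = r sin(θ), z = z, dV = r dr dθ dz, with 0 ≤ r ≤ 3, 0 ≤ θ ≤ 2π, 0 ≤ z ≤ 2.

The integrand, after substitution and multiplying by the volume element, becomes (36r^2cos(θ)^2) · r, so

    ∭_V (∇·F) dV = ∫_0^{2π} ∫_0^{3} ∫_0^{2} (36r^2cos(θ)^2) · r dz dr dθ.

Inner (z from 0 to 2): 72r^3cos(θ)^2.
Middle (r from 0 to 3): 1458cos(θ)^2.
Outer (θ from 0 to 2π): 1458π.

Therefore ∯_{∂V} F · n dS = 1458π.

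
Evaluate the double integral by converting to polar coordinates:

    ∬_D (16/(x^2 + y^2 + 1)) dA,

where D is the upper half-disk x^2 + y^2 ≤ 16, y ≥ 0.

The region D is 0 ≤ r ≤ 4, 0 ≤ θ ≤ π in polar coordinates, where x = r cos(θ), y = r sin(θ), and dA = r dr dθ.

Under the substitution, the integrand becomes 16/(r^2 + 1), so

    ∬_D (16/(x^2 + y^2 + 1)) dA = ∫_{0}^{π} ∫_{0}^{4} (16/(r^2 + 1)) · r dr dθ.

Inner integral (in r): ∫_{0}^{4} (16/(r^2 + 1)) · r dr = log(6975757441).

Outer integral (in θ): ∫_{0}^{π} (log(6975757441)) dθ = log(6975757441^π).

Therefore ∬_D (16/(x^2 + y^2 + 1)) dA = log(6975757441^π).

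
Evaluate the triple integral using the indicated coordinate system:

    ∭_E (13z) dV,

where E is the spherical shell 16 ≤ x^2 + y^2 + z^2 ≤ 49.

In spherical coordinates, x = ρ sin(φ) cos(θ), y = ρ sin(φ) sin(θ), z = ρ cos(φ), and dV = ρ^2 sin(φ) dρ dφ dθ.

The integrand becomes 13ρ cos(φ), so

    ∭_E (13z) dV = ∫_{0}^{2π} ∫_{0}^{π} ∫_{4}^{7} (13ρ cos(φ)) · ρ^2 sin(φ) dρ dφ dθ.

Inner (ρ): 27885sin(2φ)/8.
Middle (φ): 0.
Outer (θ): 0.

Therefore the triple integral equals 0.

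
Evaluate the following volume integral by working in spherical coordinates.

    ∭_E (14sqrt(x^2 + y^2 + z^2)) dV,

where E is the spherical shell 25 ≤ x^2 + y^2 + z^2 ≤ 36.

In spherical coordinates, x = ρ sin(φ) cos(θ), y = ρ sin(φ) sin(θ), z = ρ cos(φ), and dV = ρ^2 sin(φ) dρ dφ dθ.

The integrand becomes 14ρ, so

    ∭_E (14sqrt(x^2 + y^2 + z^2)) dV = ∫_{0}^{2π} ∫_{0}^{π} ∫_{5}^{6} (14ρ) · ρ^2 sin(φ) dρ dφ dθ.

Inner (ρ): 4697sin(φ)/2.
Middle (φ): 4697.
Outer (θ): 9394π.

Therefore the triple integral equals 9394π.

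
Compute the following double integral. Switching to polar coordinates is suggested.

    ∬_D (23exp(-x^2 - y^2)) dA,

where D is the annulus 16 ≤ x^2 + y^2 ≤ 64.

The region D is 4 ≤ r ≤ 8, 0 ≤ θ ≤ 2π in polar coordinates, where x = r cos(θ), y = r sin(θ), and dA = r dr dθ.

Under the substitution, the integrand becomes 23exp(-r^2), so

    ∬_D (23exp(-x^2 - y^2)) dA = ∫_{0}^{2π} ∫_{4}^{8} (23exp(-r^2)) · r dr dθ.

Inner integral (in r): ∫_{4}^{8} (23exp(-r^2)) · r dr = -(23 - 23exp(48))exp(-64)/2.

Outer integral (in θ): ∫_{0}^{2π} (-(23 - 23exp(48))exp(-64)/2) dθ = -23π (1 - exp(48))exp(-64).

Therefore ∬_D (23exp(-x^2 - y^2)) dA = -23π (1 - exp(48))exp(-64).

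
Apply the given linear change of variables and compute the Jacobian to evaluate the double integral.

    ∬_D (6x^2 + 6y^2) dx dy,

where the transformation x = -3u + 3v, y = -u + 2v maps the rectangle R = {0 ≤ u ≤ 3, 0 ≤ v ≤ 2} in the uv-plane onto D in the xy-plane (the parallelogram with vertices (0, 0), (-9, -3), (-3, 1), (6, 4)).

Compute the Jacobian determinant of (x, y) with respect to (u, v):

    ∂(x,y)/∂(u,v) = | -3  3 | = (-3)(2) - (3)(-1) = -3.
                   | -1  2 |

Its absolute value is |J| = 3 (the area scaling factor).

Substituting x = -3u + 3v, y = -u + 2v into the integrand,

    6x^2 + 6y^2 → 60u^2 - 132u v + 78v^2,

so the integral becomes

    ∬_R (60u^2 - 132u v + 78v^2) · |J| du dv = ∫_0^3 ∫_0^2 (180u^2 - 396u v + 234v^2) dv du.

Inner (v): 360u^2 - 792u + 624.
Outer (u): 1548.

Therefore ∬_D (6x^2 + 6y^2) dx dy = 1548.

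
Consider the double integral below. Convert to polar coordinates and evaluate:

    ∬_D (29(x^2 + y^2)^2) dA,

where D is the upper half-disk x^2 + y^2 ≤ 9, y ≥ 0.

The region D is 0 ≤ r ≤ 3, 0 ≤ θ ≤ π in polar coordinates, where x = r cos(θ), y = r sin(θ), and dA = r dr dθ.

Under the substitution, the integrand becomes 29r^4, so

    ∬_D (29(x^2 + y^2)^2) dA = ∫_{0}^{π} ∫_{0}^{3} (29r^4) · r dr dθ.

Inner integral (in r): ∫_{0}^{3} (29r^4) · r dr = 7047/2.

Outer integral (in θ): ∫_{0}^{π} (7047/2) dθ = 7047π/2.

Therefore ∬_D (29(x^2 + y^2)^2) dA = 7047π/2.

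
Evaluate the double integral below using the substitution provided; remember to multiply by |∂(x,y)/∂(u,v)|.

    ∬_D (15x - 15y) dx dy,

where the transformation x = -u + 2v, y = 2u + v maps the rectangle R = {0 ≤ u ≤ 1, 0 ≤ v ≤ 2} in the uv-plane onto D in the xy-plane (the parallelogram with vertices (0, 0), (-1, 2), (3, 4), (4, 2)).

Compute the Jacobian determinant of (x, y) with respect to (u, v):

    ∂(x,y)/∂(u,v) = | -1  2 | = (-1)(1) - (2)(2) = -5.
                   | 2  1 |

Its absolute value is |J| = 5 (the area scaling factor).

Substituting x = -u + 2v, y = 2u + v into the integrand,

    15x - 15y → -45u + 15v,

so the integral becomes

    ∬_R (-45u + 15v) · |J| du dv = ∫_0^1 ∫_0^2 (-225u + 75v) dv du.

Inner (v): 150 - 450u.
Outer (u): -75.

Therefore ∬_D (15x - 15y) dx dy = -75.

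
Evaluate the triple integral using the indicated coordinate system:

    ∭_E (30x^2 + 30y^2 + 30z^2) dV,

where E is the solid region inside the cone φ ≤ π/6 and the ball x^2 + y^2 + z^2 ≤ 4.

In spherical coordinates, x = ρ sin(φ) cos(θ), y = ρ sin(φ) sin(θ), z = ρ cos(φ), and dV = ρ^2 sin(φ) dρ dφ dθ.

The integrand becomes 30ρ^2, so

    ∭_E (30x^2 + 30y^2 + 30z^2) dV = ∫_{0}^{2π} ∫_{0}^{π/6} ∫_{0}^{2} (30ρ^2) · ρ^2 sin(φ) dρ dφ dθ.

Inner (ρ): 192sin(φ).
Middle (φ): 192 - 96sqrt(3).
Outer (θ): 192π (2 - sqrt(3)).

Therefore the triple integral equals 192π (2 - sqrt(3)).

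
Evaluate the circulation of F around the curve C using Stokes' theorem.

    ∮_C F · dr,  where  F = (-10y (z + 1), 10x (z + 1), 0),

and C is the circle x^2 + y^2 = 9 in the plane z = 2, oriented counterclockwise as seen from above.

Let S be the flat disk x^2 + y^2 ≤ 9 in the plane z = 2, with upward unit normal n̂ = ẑ. By Stokes' theorem,

    ∮_C F · dr = ∬_S (∇ × F) · n̂ dS = ∬_D (curl F)_z dA,

where D is the disk x^2 + y^2 ≤ 9.

Compute the curl of F = (-10y (z + 1), 10x (z + 1), 0):
    (∇ × F)_x = ∂F_z/∂y - ∂F_y/∂z = -10x,
    (∇ × F)_y = ∂F_x/∂z - ∂F_z/∂x = -10y,
    (∇ × F)_z = ∂F_y/∂x - ∂F_x/∂y = 20z + 20.

On z = 2, (curl F)_z = 60.

Convert to polar (x = r cos θ, y = r sin θ, dA = r dr dθ); the integrand becomes 60, so

    ∬_D (curl F)_z dA = ∫_0^{2π} ∫_0^{3} (60) · r dr dθ.

Inner (r from 0 to 3): 270.
Outer (θ from 0 to 2π): 540π.

Therefore ∮_C F · dr = 540π.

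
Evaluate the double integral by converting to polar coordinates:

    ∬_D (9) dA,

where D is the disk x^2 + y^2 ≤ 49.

The region D is 0 ≤ r ≤ 7, 0 ≤ θ ≤ 2π in polar coordinates, where x = r cos(θ), y = r sin(θ), and dA = r dr dθ.

Under the substitution, the integrand becomes 9, so

    ∬_D (9) dA = ∫_{0}^{2π} ∫_{0}^{7} (9) · r dr dθ.

Inner integral (in r): ∫_{0}^{7} (9) · r dr = 441/2.

Outer integral (in θ): ∫_{0}^{2π} (441/2) dθ = 441π.

Therefore ∬_D (9) dA = 441π.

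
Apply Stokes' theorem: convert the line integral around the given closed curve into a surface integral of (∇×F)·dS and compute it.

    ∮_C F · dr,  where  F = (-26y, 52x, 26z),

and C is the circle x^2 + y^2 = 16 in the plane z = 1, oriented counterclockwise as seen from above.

Let S be the flat disk x^2 + y^2 ≤ 16 in the plane z = 1, with upward unit normal n̂ = ẑ. By Stokes' theorem,

    ∮_C F · dr = ∬_S (∇ × F) · n̂ dS = ∬_D (curl F)_z dA,

where D is the disk x^2 + y^2 ≤ 16.

Compute the curl of F = (-26y, 52x, 26z):
    (∇ × F)_x = ∂F_z/∂y - ∂F_y/∂z = 0,
    (∇ × F)_y = ∂F_x/∂z - ∂F_z/∂x = 0,
    (∇ × F)_z = ∂F_y/∂x - ∂F_x/∂y = 78.

On z = 1, (curl F)_z = 78.

Convert to polar (x = r cos θ, y = r sin θ, dA = r dr dθ); the integrand becomes 78, so

    ∬_D (curl F)_z dA = ∫_0^{2π} ∫_0^{4} (78) · r dr dθ.

Inner (r from 0 to 4): 624.
Outer (θ from 0 to 2π): 1248π.

Therefore ∮_C F · dr = 1248π.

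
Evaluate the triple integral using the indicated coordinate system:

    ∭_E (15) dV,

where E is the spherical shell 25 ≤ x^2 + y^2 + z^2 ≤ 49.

In spherical coordinates, x = ρ sin(φ) cos(θ), y = ρ sin(φ) sin(θ), z = ρ cos(φ), and dV = ρ^2 sin(φ) dρ dφ dθ.

The integrand becomes 15, so

    ∭_E (15) dV = ∫_{0}^{2π} ∫_{0}^{π} ∫_{5}^{7} (15) · ρ^2 sin(φ) dρ dφ dθ.

Inner (ρ): 1090sin(φ).
Middle (φ): 2180.
Outer (θ): 4360π.

Therefore the triple integral equals 4360π.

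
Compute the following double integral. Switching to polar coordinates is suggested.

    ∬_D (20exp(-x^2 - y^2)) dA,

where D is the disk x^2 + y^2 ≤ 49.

The region D is 0 ≤ r ≤ 7, 0 ≤ θ ≤ 2π in polar coordinates, where x = r cos(θ), y = r sin(θ), and dA = r dr dθ.

Under the substitution, the integrand becomes 20exp(-r^2), so

    ∬_D (20exp(-x^2 - y^2)) dA = ∫_{0}^{2π} ∫_{0}^{7} (20exp(-r^2)) · r dr dθ.

Inner integral (in r): ∫_{0}^{7} (20exp(-r^2)) · r dr = 10 - 10exp(-49).

Outer integral (in θ): ∫_{0}^{2π} (10 - 10exp(-49)) dθ = -20π exp(-49) + 20π.

Therefore ∬_D (20exp(-x^2 - y^2)) dA = -20π exp(-49) + 20π.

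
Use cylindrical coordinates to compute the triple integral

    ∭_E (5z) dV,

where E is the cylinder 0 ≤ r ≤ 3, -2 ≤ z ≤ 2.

In cylindrical coordinates, x = r cos(θ), y = r sin(θ), z = z, and dV = r dr dθ dz.

The integrand becomes 5z, so

    ∭_E (5z) dV = ∫_{0}^{2π} ∫_{0}^{3} ∫_{-2}^{2} (5z) · r dz dr dθ.

Inner (z): 0.
Middle (r from 0 to 3): 0.
Outer (θ): 0.

Therefore the triple integral equals 0.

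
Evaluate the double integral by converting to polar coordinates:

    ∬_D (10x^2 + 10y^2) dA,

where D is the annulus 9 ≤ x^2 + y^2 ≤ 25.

The region D is 3 ≤ r ≤ 5, 0 ≤ θ ≤ 2π in polar coordinates, where x = r cos(θ), y = r sin(θ), and dA = r dr dθ.

Under the substitution, the integrand becomes 10r^2, so

    ∬_D (10x^2 + 10y^2) dA = ∫_{0}^{2π} ∫_{3}^{5} (10r^2) · r dr dθ.

Inner integral (in r): ∫_{3}^{5} (10r^2) · r dr = 1360.

Outer integral (in θ): ∫_{0}^{2π} (1360) dθ = 2720π.

Therefore ∬_D (10x^2 + 10y^2) dA = 2720π.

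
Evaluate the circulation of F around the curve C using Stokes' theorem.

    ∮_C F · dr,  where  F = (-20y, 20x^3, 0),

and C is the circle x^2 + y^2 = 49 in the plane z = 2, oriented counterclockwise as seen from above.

Let S be the flat disk x^2 + y^2 ≤ 49 in the plane z = 2, with upward unit normal n̂ = ẑ. By Stokes' theorem,

    ∮_C F · dr = ∬_S (∇ × F) · n̂ dS = ∬_D (curl F)_z dA,

where D is the disk x^2 + y^2 ≤ 49.

Compute the curl of F = (-20y, 20x^3, 0):
    (∇ × F)_x = ∂F_z/∂y - ∂F_y/∂z = 0,
    (∇ × F)_y = ∂F_x/∂z - ∂F_z/∂x = 0,
    (∇ × F)_z = ∂F_y/∂x - ∂F_x/∂y = 60x^2 + 20.

On z = 2, (curl F)_z = 60x^2 + 20.

Convert to polar (x = r cos θ, y = r sin θ, dA = r dr dθ); the integrand becomes 60r^2cos(θ)^2 + 20, so

    ∬_D (curl F)_z dA = ∫_0^{2π} ∫_0^{7} (60r^2cos(θ)^2 + 20) · r dr dθ.

Inner (r from 0 to 7): 36015cos(θ)^2 + 490.
Outer (θ from 0 to 2π): 36995π.

Therefore ∮_C F · dr = 36995π.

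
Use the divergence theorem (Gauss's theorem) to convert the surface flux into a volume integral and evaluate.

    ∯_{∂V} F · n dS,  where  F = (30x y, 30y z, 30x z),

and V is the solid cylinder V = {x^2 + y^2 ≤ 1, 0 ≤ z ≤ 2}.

By the divergence theorem,

    ∯_{∂V} F · n dS = ∭_V (∇ · F) dV.

Compute the divergence:
    ∇ · F = ∂F_x/∂x + ∂F_y/∂y + ∂F_z/∂z = 30y + 30z + 30x = 30x + 30y + 30z.

In cylindrical coordinates, x = r cos(θ), y = r sin(θ), z = z, dV = r dr dθ dz, with 0 ≤ r ≤ 1, 0 ≤ θ ≤ 2π, 0 ≤ z ≤ 2.

The integrand, after substitution and multiplying by the volume element, becomes (30sqrt(2)r sin(θ + π/4) + 30z) · r, so

    ∭_V (∇·F) dV = ∫_0^{2π} ∫_0^{1} ∫_0^{2} (30sqrt(2)r sin(θ + π/4) + 30z) · r dz dr dθ.

Inner (z from 0 to 2): 60r (sqrt(2)r sin(θ + π/4) + 1).
Middle (r from 0 to 1): 20sqrt(2)sin(θ + π/4) + 30.
Outer (θ from 0 to 2π): 60π.

Therefore ∯_{∂V} F · n dS = 60π.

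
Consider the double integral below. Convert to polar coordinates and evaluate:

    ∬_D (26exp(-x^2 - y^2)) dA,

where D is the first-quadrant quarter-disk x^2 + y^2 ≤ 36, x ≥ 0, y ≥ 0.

The region D is 0 ≤ r ≤ 6, 0 ≤ θ ≤ π/2 in polar coordinates, where x = r cos(θ), y = r sin(θ), and dA = r dr dθ.

Under the substitution, the integrand becomes 26exp(-r^2), so

    ∬_D (26exp(-x^2 - y^2)) dA = ∫_{0}^{π/2} ∫_{0}^{6} (26exp(-r^2)) · r dr dθ.

Inner integral (in r): ∫_{0}^{6} (26exp(-r^2)) · r dr = 13 - 13exp(-36).

Outer integral (in θ): ∫_{0}^{π/2} (13 - 13exp(-36)) dθ = -13π (1 - exp(36))exp(-36)/2.

Therefore ∬_D (26exp(-x^2 - y^2)) dA = -13π (1 - exp(36))exp(-36)/2.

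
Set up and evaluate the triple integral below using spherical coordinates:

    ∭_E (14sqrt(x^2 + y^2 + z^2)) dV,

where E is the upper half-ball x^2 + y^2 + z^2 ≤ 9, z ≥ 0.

In spherical coordinates, x = ρ sin(φ) cos(θ), y = ρ sin(φ) sin(θ), z = ρ cos(φ), and dV = ρ^2 sin(φ) dρ dφ dθ.

The integrand becomes 14ρ, so

    ∭_E (14sqrt(x^2 + y^2 + z^2)) dV = ∫_{0}^{2π} ∫_{0}^{π/2} ∫_{0}^{3} (14ρ) · ρ^2 sin(φ) dρ dφ dθ.

Inner (ρ): 567sin(φ)/2.
Middle (φ): 567/2.
Outer (θ): 567π.

Therefore the triple integral equals 567π.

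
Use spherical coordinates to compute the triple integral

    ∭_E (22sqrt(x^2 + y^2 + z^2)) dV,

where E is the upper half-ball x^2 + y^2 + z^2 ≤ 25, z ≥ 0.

In spherical coordinates, x = ρ sin(φ) cos(θ), y = ρ sin(φ) sin(θ), z = ρ cos(φ), and dV = ρ^2 sin(φ) dρ dφ dθ.

The integrand becomes 22ρ, so

    ∭_E (22sqrt(x^2 + y^2 + z^2)) dV = ∫_{0}^{2π} ∫_{0}^{π/2} ∫_{0}^{5} (22ρ) · ρ^2 sin(φ) dρ dφ dθ.

Inner (ρ): 6875sin(φ)/2.
Middle (φ): 6875/2.
Outer (θ): 6875π.

Therefore the triple integral equals 6875π.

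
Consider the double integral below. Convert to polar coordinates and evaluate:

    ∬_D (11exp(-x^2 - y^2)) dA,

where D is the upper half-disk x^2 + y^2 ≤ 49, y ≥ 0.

The region D is 0 ≤ r ≤ 7, 0 ≤ θ ≤ π in polar coordinates, where x = r cos(θ), y = r sin(θ), and dA = r dr dθ.

Under the substitution, the integrand becomes 11exp(-r^2), so

    ∬_D (11exp(-x^2 - y^2)) dA = ∫_{0}^{π} ∫_{0}^{7} (11exp(-r^2)) · r dr dθ.

Inner integral (in r): ∫_{0}^{7} (11exp(-r^2)) · r dr = 11/2 - 11exp(-49)/2.

Outer integral (in θ): ∫_{0}^{π} (11/2 - 11exp(-49)/2) dθ = -11π (1 - exp(49))exp(-49)/2.

Therefore ∬_D (11exp(-x^2 - y^2)) dA = -11π (1 - exp(49))exp(-49)/2.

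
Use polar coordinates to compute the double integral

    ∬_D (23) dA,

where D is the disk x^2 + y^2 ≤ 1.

The region D is 0 ≤ r ≤ 1, 0 ≤ θ ≤ 2π in polar coordinates, where x = r cos(θ), y = r sin(θ), and dA = r dr dθ.

Under the substitution, the integrand becomes 23, so

    ∬_D (23) dA = ∫_{0}^{2π} ∫_{0}^{1} (23) · r dr dθ.

Inner integral (in r): ∫_{0}^{1} (23) · r dr = 23/2.

Outer integral (in θ): ∫_{0}^{2π} (23/2) dθ = 23π.

Therefore ∬_D (23) dA = 23π.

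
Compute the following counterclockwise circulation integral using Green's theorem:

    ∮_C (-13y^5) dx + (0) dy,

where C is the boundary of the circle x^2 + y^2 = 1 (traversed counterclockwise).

Green's theorem converts the closed line integral into a double integral over the enclosed region D:

    ∮_C P dx + Q dy = ∬_D (∂Q/∂x - ∂P/∂y) dA.

Here P = -13y^5, Q = 0, so

    ∂Q/∂x = 0,    ∂P/∂y = -65y^4,
    ∂Q/∂x - ∂P/∂y = 65y^4.

D is the region x^2 + y^2 ≤ 1. Evaluating the double integral:

In polar coordinates (x = r cos θ, y = r sin θ, dA = r dr dθ) the integrand becomes 65r^4sin(θ)^4, so

    ∬_D (65y^4) dA = ∫_0^{2π} ∫_0^{1} (65r^4sin(θ)^4) · r dr dθ.

Inner (r from 0 to 1): 65sin(θ)^4/6.
Outer (θ from 0 to 2π): 65π/8.

Therefore ∮_C P dx + Q dy = 65π/8.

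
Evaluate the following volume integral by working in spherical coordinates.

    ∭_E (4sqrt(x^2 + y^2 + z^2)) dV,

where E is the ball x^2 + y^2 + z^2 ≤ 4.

In spherical coordinates, x = ρ sin(φ) cos(θ), y = ρ sin(φ) sin(θ), z = ρ cos(φ), and dV = ρ^2 sin(φ) dρ dφ dθ.

The integrand becomes 4ρ, so

    ∭_E (4sqrt(x^2 + y^2 + z^2)) dV = ∫_{0}^{2π} ∫_{0}^{π} ∫_{0}^{2} (4ρ) · ρ^2 sin(φ) dρ dφ dθ.

Inner (ρ): 16sin(φ).
Middle (φ): 32.
Outer (θ): 64π.

Therefore the triple integral equals 64π.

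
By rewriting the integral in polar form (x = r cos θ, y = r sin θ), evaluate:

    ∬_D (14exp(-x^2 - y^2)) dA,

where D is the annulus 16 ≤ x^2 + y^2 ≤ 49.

The region D is 4 ≤ r ≤ 7, 0 ≤ θ ≤ 2π in polar coordinates, where x = r cos(θ), y = r sin(θ), and dA = r dr dθ.

Under the substitution, the integrand becomes 14exp(-r^2), so

    ∬_D (14exp(-x^2 - y^2)) dA = ∫_{0}^{2π} ∫_{4}^{7} (14exp(-r^2)) · r dr dθ.

Inner integral (in r): ∫_{4}^{7} (14exp(-r^2)) · r dr = -(7 - 7exp(33))exp(-49).

Outer integral (in θ): ∫_{0}^{2π} (-(7 - 7exp(33))exp(-49)) dθ = -14π (1 - exp(33))exp(-49).

Therefore ∬_D (14exp(-x^2 - y^2)) dA = -14π (1 - exp(33))exp(-49).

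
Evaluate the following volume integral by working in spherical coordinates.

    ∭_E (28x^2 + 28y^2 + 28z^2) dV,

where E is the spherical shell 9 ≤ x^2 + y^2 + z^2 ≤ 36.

In spherical coordinates, x = ρ sin(φ) cos(θ), y = ρ sin(φ) sin(θ), z = ρ cos(φ), and dV = ρ^2 sin(φ) dρ dφ dθ.

The integrand becomes 28ρ^2, so

    ∭_E (28x^2 + 28y^2 + 28z^2) dV = ∫_{0}^{2π} ∫_{0}^{π} ∫_{3}^{6} (28ρ^2) · ρ^2 sin(φ) dρ dφ dθ.

Inner (ρ): 210924sin(φ)/5.
Middle (φ): 421848/5.
Outer (θ): 843696π/5.

Therefore the triple integral equals 843696π/5.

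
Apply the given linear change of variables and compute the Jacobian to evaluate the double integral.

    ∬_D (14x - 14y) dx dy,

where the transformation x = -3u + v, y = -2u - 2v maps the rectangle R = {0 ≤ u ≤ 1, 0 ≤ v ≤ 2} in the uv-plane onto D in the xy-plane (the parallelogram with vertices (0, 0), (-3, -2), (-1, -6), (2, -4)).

Compute the Jacobian determinant of (x, y) with respect to (u, v):

    ∂(x,y)/∂(u,v) = | -3  1 | = (-3)(-2) - (1)(-2) = 8.
                   | -2  -2 |

Its absolute value is |J| = 8 (the area scaling factor).

Substituting x = -3u + v, y = -2u - 2v into the integrand,

    14x - 14y → -14u + 42v,

so the integral becomes

    ∬_R (-14u + 42v) · |J| du dv = ∫_0^1 ∫_0^2 (-112u + 336v) dv du.

Inner (v): 672 - 224u.
Outer (u): 560.

Therefore ∬_D (14x - 14y) dx dy = 560.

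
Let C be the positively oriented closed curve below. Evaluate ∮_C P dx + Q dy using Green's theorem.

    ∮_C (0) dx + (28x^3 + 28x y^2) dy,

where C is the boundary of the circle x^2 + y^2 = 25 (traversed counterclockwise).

Green's theorem converts the closed line integral into a double integral over the enclosed region D:

    ∮_C P dx + Q dy = ∬_D (∂Q/∂x - ∂P/∂y) dA.

Here P = 0, Q = 28x^3 + 28x y^2, so

    ∂Q/∂x = 84x^2 + 28y^2,    ∂P/∂y = 0,
    ∂Q/∂x - ∂P/∂y = 84x^2 + 28y^2.

D is the region x^2 + y^2 ≤ 25. Evaluating the double integral:

In polar coordinates (x = r cos θ, y = r sin θ, dA = r dr dθ) the integrand becomes 28r^2(cos(2θ) + 2), so

    ∬_D (84x^2 + 28y^2) dA = ∫_0^{2π} ∫_0^{5} (28r^2(cos(2θ) + 2)) · r dr dθ.

Inner (r from 0 to 5): 4375cos(2θ) + 8750.
Outer (θ from 0 to 2π): 17500π.

Therefore ∮_C P dx + Q dy = 17500π.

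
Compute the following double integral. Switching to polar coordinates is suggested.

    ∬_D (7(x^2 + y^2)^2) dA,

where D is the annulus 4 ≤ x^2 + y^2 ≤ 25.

The region D is 2 ≤ r ≤ 5, 0 ≤ θ ≤ 2π in polar coordinates, where x = r cos(θ), y = r sin(θ), and dA = r dr dθ.

Under the substitution, the integrand becomes 7r^4, so

    ∬_D (7(x^2 + y^2)^2) dA = ∫_{0}^{2π} ∫_{2}^{5} (7r^4) · r dr dθ.

Inner integral (in r): ∫_{2}^{5} (7r^4) · r dr = 36309/2.

Outer integral (in θ): ∫_{0}^{2π} (36309/2) dθ = 36309π.

Therefore ∬_D (7(x^2 + y^2)^2) dA = 36309π.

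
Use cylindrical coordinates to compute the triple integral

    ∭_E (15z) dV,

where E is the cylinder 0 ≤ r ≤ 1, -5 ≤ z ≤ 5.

In cylindrical coordinates, x = r cos(θ), y = r sin(θ), z = z, and dV = r dr dθ dz.

The integrand becomes 15z, so

    ∭_E (15z) dV = ∫_{0}^{2π} ∫_{0}^{1} ∫_{-5}^{5} (15z) · r dz dr dθ.

Inner (z): 0.
Middle (r from 0 to 1): 0.
Outer (θ): 0.

Therefore the triple integral equals 0.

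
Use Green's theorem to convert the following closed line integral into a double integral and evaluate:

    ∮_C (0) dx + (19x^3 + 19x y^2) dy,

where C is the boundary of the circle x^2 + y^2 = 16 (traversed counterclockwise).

Green's theorem converts the closed line integral into a double integral over the enclosed region D:

    ∮_C P dx + Q dy = ∬_D (∂Q/∂x - ∂P/∂y) dA.

Here P = 0, Q = 19x^3 + 19x y^2, so

    ∂Q/∂x = 57x^2 + 19y^2,    ∂P/∂y = 0,
    ∂Q/∂x - ∂P/∂y = 57x^2 + 19y^2.

D is the region x^2 + y^2 ≤ 16. Evaluating the double integral:

In polar coordinates (x = r cos θ, y = r sin θ, dA = r dr dθ) the integrand becomes 19r^2(cos(2θ) + 2), so

    ∬_D (57x^2 + 19y^2) dA = ∫_0^{2π} ∫_0^{4} (19r^2(cos(2θ) + 2)) · r dr dθ.

Inner (r from 0 to 4): 1216cos(2θ) + 2432.
Outer (θ from 0 to 2π): 4864π.

Therefore ∮_C P dx + Q dy = 4864π.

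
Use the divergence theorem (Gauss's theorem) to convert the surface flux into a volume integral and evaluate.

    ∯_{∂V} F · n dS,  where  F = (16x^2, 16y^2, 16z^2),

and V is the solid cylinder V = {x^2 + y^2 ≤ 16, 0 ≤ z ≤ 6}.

By the divergence theorem,

    ∯_{∂V} F · n dS = ∭_V (∇ · F) dV.

Compute the divergence:
    ∇ · F = ∂F_x/∂x + ∂F_y/∂y + ∂F_z/∂z = 32x + 32y + 32z.

In cylindrical coordinates, x = r cos(θ), y = r sin(θ), z = z, dV = r dr dθ dz, with 0 ≤ r ≤ 4, 0 ≤ θ ≤ 2π, 0 ≤ z ≤ 6.

The integrand, after substitution and multiplying by the volume element, becomes (32sqrt(2)r sin(θ + π/4) + 32z) · r, so

    ∭_V (∇·F) dV = ∫_0^{2π} ∫_0^{4} ∫_0^{6} (32sqrt(2)r sin(θ + π/4) + 32z) · r dz dr dθ.

Inner (z from 0 to 6): 192r (sqrt(2)r sin(θ + π/4) + 3).
Middle (r from 0 to 4): 4096sqrt(2)sin(θ + π/4) + 4608.
Outer (θ from 0 to 2π): 9216π.

Therefore ∯_{∂V} F · n dS = 9216π.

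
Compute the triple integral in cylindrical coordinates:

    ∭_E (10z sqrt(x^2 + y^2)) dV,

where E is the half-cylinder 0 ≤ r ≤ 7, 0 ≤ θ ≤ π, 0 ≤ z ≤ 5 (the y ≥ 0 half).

In cylindrical coordinates, x = r cos(θ), y = r sin(θ), z = z, and dV = r dr dθ dz.

The integrand becomes 10r z, so

    ∭_E (10z sqrt(x^2 + y^2)) dV = ∫_{0}^{π} ∫_{0}^{7} ∫_{0}^{5} (10r z) · r dz dr dθ.

Inner (z): 125r^2.
Middle (r from 0 to 7): 42875/3.
Outer (θ): 42875π/3.

Therefore the triple integral equals 42875π/3.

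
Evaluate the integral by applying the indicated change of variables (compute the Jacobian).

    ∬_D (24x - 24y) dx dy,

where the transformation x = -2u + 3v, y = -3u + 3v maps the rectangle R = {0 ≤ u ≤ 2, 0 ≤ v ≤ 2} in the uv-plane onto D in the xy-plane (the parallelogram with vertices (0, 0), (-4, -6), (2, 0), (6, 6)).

Compute the Jacobian determinant of (x, y) with respect to (u, v):

    ∂(x,y)/∂(u,v) = | -2  3 | = (-2)(3) - (3)(-3) = 3.
                   | -3  3 |

Its absolute value is |J| = 3 (the area scaling factor).

Substituting x = -2u + 3v, y = -3u + 3v into the integrand,

    24x - 24y → 24u,

so the integral becomes

    ∬_R (24u) · |J| du dv = ∫_0^2 ∫_0^2 (72u) dv du.

Inner (v): 144u.
Outer (u): 288.

Therefore ∬_D (24x - 24y) dx dy = 288.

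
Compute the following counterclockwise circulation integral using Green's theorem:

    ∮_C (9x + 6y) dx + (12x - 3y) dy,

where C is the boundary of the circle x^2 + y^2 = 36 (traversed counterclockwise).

Green's theorem converts the closed line integral into a double integral over the enclosed region D:

    ∮_C P dx + Q dy = ∬_D (∂Q/∂x - ∂P/∂y) dA.

Here P = 9x + 6y, Q = 12x - 3y, so

    ∂Q/∂x = 12,    ∂P/∂y = 6,
    ∂Q/∂x - ∂P/∂y = 6.

D is the region x^2 + y^2 ≤ 36. Evaluating the double integral:

In polar coordinates (x = r cos θ, y = r sin θ, dA = r dr dθ) the integrand becomes 6, so

    ∬_D (6) dA = ∫_0^{2π} ∫_0^{6} (6) · r dr dθ.

Inner (r from 0 to 6): 108.
Outer (θ from 0 to 2π): 216π.

Therefore ∮_C P dx + Q dy = 216π.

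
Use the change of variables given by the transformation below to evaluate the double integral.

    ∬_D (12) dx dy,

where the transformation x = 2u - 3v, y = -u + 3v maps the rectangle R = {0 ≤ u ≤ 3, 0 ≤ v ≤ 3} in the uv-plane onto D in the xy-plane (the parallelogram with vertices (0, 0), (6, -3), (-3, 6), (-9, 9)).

Compute the Jacobian determinant of (x, y) with respect to (u, v):

    ∂(x,y)/∂(u,v) = | 2  -3 | = (2)(3) - (-3)(-1) = 3.
                   | -1  3 |

Its absolute value is |J| = 3 (the area scaling factor).

Substituting x = 2u - 3v, y = -u + 3v into the integrand,

    12 → 12,

so the integral becomes

    ∬_R (12) · |J| du dv = ∫_0^3 ∫_0^3 (36) dv du.

Inner (v): 108.
Outer (u): 324.

Therefore ∬_D (12) dx dy = 324.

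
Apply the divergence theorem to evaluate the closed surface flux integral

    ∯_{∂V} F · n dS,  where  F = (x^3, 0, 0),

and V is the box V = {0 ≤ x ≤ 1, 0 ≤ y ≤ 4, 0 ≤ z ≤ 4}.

By the divergence theorem,

    ∯_{∂V} F · n dS = ∭_V (∇ · F) dV.

Compute the divergence:
    ∇ · F = ∂F_x/∂x + ∂F_y/∂y + ∂F_z/∂z = 3x^2 + 0 + 0 = 3x^2.

V is a rectangular box, so dV = dx dy dz with 0 ≤ x ≤ 1, 0 ≤ y ≤ 4, 0 ≤ z ≤ 4.

Integrate (3x^2) over V as an iterated integral:

    ∭_V (∇·F) dV = ∫_0^{1} ∫_0^{4} ∫_0^{4} (3x^2) dz dy dx.

Inner (z from 0 to 4): 12x^2.
Middle (y from 0 to 4): 48x^2.
Outer (x from 0 to 1): 16.

Therefore ∯_{∂V} F · n dS = 16.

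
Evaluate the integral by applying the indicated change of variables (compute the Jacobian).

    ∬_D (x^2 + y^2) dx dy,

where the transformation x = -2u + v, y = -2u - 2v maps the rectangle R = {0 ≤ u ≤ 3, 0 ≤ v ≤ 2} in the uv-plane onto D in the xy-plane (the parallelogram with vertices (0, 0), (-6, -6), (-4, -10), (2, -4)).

Compute the Jacobian determinant of (x, y) with respect to (u, v):

    ∂(x,y)/∂(u,v) = | -2  1 | = (-2)(-2) - (1)(-2) = 6.
                   | -2  -2 |

Its absolute value is |J| = 6 (the area scaling factor).

Substituting x = -2u + v, y = -2u - 2v into the integrand,

    x^2 + y^2 → 8u^2 + 4u v + 5v^2,

so the integral becomes

    ∬_R (8u^2 + 4u v + 5v^2) · |J| du dv = ∫_0^3 ∫_0^2 (48u^2 + 24u v + 30v^2) dv du.

Inner (v): 96u^2 + 48u + 80.
Outer (u): 1320.

Therefore ∬_D (x^2 + y^2) dx dy = 1320.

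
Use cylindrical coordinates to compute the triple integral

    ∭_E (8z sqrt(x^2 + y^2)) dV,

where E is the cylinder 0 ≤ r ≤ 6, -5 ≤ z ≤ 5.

In cylindrical coordinates, x = r cos(θ), y = r sin(θ), z = z, and dV = r dr dθ dz.

The integrand becomes 8r z, so

    ∭_E (8z sqrt(x^2 + y^2)) dV = ∫_{0}^{2π} ∫_{0}^{6} ∫_{-5}^{5} (8r z) · r dz dr dθ.

Inner (z): 0.
Middle (r from 0 to 6): 0.
Outer (θ): 0.

Therefore the triple integral equals 0.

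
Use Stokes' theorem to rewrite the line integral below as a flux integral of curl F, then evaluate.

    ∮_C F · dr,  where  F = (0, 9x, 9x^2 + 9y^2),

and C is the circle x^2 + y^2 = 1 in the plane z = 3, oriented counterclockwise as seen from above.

Let S be the flat disk x^2 + y^2 ≤ 1 in the plane z = 3, with upward unit normal n̂ = ẑ. By Stokes' theorem,

    ∮_C F · dr = ∬_S (∇ × F) · n̂ dS = ∬_D (curl F)_z dA,

where D is the disk x^2 + y^2 ≤ 1.

Compute the curl of F = (0, 9x, 9x^2 + 9y^2):
    (∇ × F)_x = ∂F_z/∂y - ∂F_y/∂z = 18y,
    (∇ × F)_y = ∂F_x/∂z - ∂F_z/∂x = -18x,
    (∇ × F)_z = ∂F_y/∂x - ∂F_x/∂y = 9.

On z = 3, (curl F)_z = 9.

Convert to polar (x = r cos θ, y = r sin θ, dA = r dr dθ); the integrand becomes 9, so

    ∬_D (curl F)_z dA = ∫_0^{2π} ∫_0^{1} (9) · r dr dθ.

Inner (r from 0 to 1): 9/2.
Outer (θ from 0 to 2π): 9π.

Therefore ∮_C F · dr = 9π.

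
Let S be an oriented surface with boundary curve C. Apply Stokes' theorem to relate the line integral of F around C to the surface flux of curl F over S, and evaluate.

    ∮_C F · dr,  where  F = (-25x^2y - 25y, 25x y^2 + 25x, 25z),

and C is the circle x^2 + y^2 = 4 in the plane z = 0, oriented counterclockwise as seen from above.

Let S be the flat disk x^2 + y^2 ≤ 4 in the plane z = 0, with upward unit normal n̂ = ẑ. By Stokes' theorem,

    ∮_C F · dr = ∬_S (∇ × F) · n̂ dS = ∬_D (curl F)_z dA,

where D is the disk x^2 + y^2 ≤ 4.

Compute the curl of F = (-25x^2y - 25y, 25x y^2 + 25x, 25z):
    (∇ × F)_x = ∂F_z/∂y - ∂F_y/∂z = 0,
    (∇ × F)_y = ∂F_x/∂z - ∂F_z/∂x = 0,
    (∇ × F)_z = ∂F_y/∂x - ∂F_x/∂y = 25x^2 + 25y^2 + 50.

On z = 0, (curl F)_z = 25x^2 + 25y^2 + 50.

Convert to polar (x = r cos θ, y = r sin θ, dA = r dr dθ); the integrand becomes 25r^2 + 50, so

    ∬_D (curl F)_z dA = ∫_0^{2π} ∫_0^{2} (25r^2 + 50) · r dr dθ.

Inner (r from 0 to 2): 200.
Outer (θ from 0 to 2π): 400π.

Therefore ∮_C F · dr = 400π.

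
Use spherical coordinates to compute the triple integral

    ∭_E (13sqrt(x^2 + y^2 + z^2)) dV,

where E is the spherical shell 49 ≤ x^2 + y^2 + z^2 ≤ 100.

In spherical coordinates, x = ρ sin(φ) cos(θ), y = ρ sin(φ) sin(θ), z = ρ cos(φ), and dV = ρ^2 sin(φ) dρ dφ dθ.

The integrand becomes 13ρ, so

    ∭_E (13sqrt(x^2 + y^2 + z^2)) dV = ∫_{0}^{2π} ∫_{0}^{π} ∫_{7}^{10} (13ρ) · ρ^2 sin(φ) dρ dφ dθ.

Inner (ρ): 98787sin(φ)/4.
Middle (φ): 98787/2.
Outer (θ): 98787π.

Therefore the triple integral equals 98787π.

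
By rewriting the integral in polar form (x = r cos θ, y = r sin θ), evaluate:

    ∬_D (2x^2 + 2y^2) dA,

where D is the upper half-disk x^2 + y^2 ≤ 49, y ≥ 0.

The region D is 0 ≤ r ≤ 7, 0 ≤ θ ≤ π in polar coordinates, where x = r cos(θ), y = r sin(θ), and dA = r dr dθ.

Under the substitution, the integrand becomes 2r^2, so

    ∬_D (2x^2 + 2y^2) dA = ∫_{0}^{π} ∫_{0}^{7} (2r^2) · r dr dθ.

Inner integral (in r): ∫_{0}^{7} (2r^2) · r dr = 2401/2.

Outer integral (in θ): ∫_{0}^{π} (2401/2) dθ = 2401π/2.

Therefore ∬_D (2x^2 + 2y^2) dA = 2401π/2.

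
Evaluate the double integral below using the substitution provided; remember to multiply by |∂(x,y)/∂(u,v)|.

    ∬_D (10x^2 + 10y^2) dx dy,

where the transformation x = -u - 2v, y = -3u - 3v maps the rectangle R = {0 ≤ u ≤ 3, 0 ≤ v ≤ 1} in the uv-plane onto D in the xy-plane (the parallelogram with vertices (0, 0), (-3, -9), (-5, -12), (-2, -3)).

Compute the Jacobian determinant of (x, y) with respect to (u, v):

    ∂(x,y)/∂(u,v) = | -1  -2 | = (-1)(-3) - (-2)(-3) = -3.
                   | -3  -3 |

Its absolute value is |J| = 3 (the area scaling factor).

Substituting x = -u - 2v, y = -3u - 3v into the integrand,

    10x^2 + 10y^2 → 100u^2 + 220u v + 130v^2,

so the integral becomes

    ∬_R (100u^2 + 220u v + 130v^2) · |J| du dv = ∫_0^3 ∫_0^1 (300u^2 + 660u v + 390v^2) dv du.

Inner (v): 300u^2 + 330u + 130.
Outer (u): 4575.

Therefore ∬_D (10x^2 + 10y^2) dx dy = 4575.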